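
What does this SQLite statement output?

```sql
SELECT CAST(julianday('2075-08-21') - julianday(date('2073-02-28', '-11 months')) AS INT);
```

1241

Adding -11 months to 2073-02-28 gives 2072-03-28.
3 days remain in March 2072 after the 28th (31 − 28).
Full months from April 2072 through July 2075 contribute their day counts.
Then 21 days into August 2075.
Total: 3 + 30 + 31 + 30 + 31 + 31 + 30 + 31 + 30 + 31 + 31 + 28 + 31 + 30 + 31 + 30 + 31 + 31 + 30 + 31 + 30 + 31 + 31 + 28 + 31 + 30 + 31 + 30 + 31 + 31 + 30 + 31 + 30 + 31 + 31 + 28 + 31 + 30 + 31 + 30 + 31 + 21 = 1241.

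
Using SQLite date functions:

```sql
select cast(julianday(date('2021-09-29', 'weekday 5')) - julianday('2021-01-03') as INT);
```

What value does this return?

`weekday 5` advances to the next Friday; 2021-09-29 is a Wednesday, so it moves forward to 2021-10-01.
28 days remain in January 2021 after the 3rd (31 − 3).
Full months from February 2021 through September 2021 contribute their day counts.
Then 1 day into October 2021.
Total: 28 + 28 + 31 + 30 + 31 + 30 + 31 + 31 + 30 + 1 = 271.

271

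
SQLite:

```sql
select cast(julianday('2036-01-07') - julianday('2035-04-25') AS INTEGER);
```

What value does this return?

5 days remain in April 2035 after the 25th (30 − 25).
Full months from May 2035 through December 2035 contribute their day counts.
Then 7 days into January 2036.
Total: 5 + 31 + 30 + 31 + 31 + 30 + 31 + 30 + 31 + 7 = 257.

257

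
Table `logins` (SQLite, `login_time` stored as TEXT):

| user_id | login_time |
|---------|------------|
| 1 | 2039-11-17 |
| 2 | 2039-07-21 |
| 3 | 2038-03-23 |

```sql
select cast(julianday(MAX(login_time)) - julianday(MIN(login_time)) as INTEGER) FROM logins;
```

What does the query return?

604

MIN = 2038-03-23, MAX = 2039-11-17.
8 days remain in March 2038 after the 23rd (31 − 23).
Full months from April 2038 through October 2039 contribute their day counts.
Then 17 days into November 2039.
Total: 8 + 30 + 31 + 30 + 31 + 31 + 30 + 31 + 30 + 31 + 31 + 28 + 31 + 30 + 31 + 30 + 31 + 31 + 30 + 31 + 17 = 604.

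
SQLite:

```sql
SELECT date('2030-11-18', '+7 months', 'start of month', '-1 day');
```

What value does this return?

2031-05-31

Adding +7 months to 2030-11-18 gives 2031-06-18.
`start of month` rewinds 2031-06-18 to 2031-06-01.
Going back 1 day from 2031-06-01 reaches 2031-05-31 (last day of May, 31 days).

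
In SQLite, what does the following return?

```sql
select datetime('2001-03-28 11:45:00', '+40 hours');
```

2001-03-30 03:45:00

+40 hours from 2001-03-28 11:45:00 is 2001-03-30 03:45:00 (crosses midnight).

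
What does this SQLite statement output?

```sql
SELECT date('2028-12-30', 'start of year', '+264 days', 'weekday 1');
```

2028-09-25

`start of year` rewinds 2028-12-30 to 2028-01-01.
Applying '+264 days' to 2028-01-01: counting 264 days forward gives 2028-09-21.
`weekday 1` advances to the next Monday; 2028-09-21 is a Thursday, so it moves forward to 2028-09-25.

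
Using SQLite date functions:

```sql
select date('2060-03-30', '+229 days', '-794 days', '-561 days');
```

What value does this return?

Applying '+229 days' to 2060-03-30: counting 229 days forward gives 2060-11-14.
Applying '-794 days' to 2060-11-14: counting 794 days back gives 2058-09-12.
Applying '-561 days' to 2058-09-12: counting 561 days back gives 2057-02-28.

2057-02-28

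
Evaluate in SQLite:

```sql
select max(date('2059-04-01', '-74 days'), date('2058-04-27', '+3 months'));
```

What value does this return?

2059-01-17

date('2059-04-01', '-74 days') → 2059-01-17.
date('2058-04-27', '+3 months') → 2058-07-27.
Later of the two is 2059-01-17.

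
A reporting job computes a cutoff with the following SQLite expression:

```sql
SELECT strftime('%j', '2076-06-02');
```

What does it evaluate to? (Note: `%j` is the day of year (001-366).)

154

Day-of-year for 2076-06-02: days since 2076-01-01 inclusive = 154, zero-padded to 154.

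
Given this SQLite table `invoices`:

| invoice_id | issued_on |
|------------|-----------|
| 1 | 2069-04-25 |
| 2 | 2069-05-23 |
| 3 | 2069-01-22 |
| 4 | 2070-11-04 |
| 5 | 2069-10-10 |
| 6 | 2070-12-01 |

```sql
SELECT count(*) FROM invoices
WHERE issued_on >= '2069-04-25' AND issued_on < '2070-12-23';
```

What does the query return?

5

Rows in [2069-04-25, 2070-12-23): 2069-04-25, 2069-05-23, 2070-11-04, 2069-10-10, 2070-12-01 → 5 rows.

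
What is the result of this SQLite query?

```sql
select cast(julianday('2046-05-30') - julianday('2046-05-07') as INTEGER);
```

23

Both dates are in May 2046: 30 − 7 = 23.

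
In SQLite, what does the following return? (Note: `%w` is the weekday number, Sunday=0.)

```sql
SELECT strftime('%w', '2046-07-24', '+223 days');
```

1

First apply '+223 days': 2046-07-24 → 2047-03-04.
2047-03-04 is a Monday; with Sunday=0 that is 1.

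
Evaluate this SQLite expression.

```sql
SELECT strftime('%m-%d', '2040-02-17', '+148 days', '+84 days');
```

First apply '+148 days', '+84 days': 2040-02-17 → 2040-10-06.
`%m-%d` extracts the month-day: 10-06.

10-06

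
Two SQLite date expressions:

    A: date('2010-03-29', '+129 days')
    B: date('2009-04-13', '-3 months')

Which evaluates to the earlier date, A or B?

B

A = 2010-08-05.
B = 2009-01-13.
B is earlier.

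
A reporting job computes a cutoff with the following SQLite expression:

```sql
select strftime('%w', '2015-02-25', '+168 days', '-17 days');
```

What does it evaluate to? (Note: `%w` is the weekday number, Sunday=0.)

First apply '+168 days', '-17 days': 2015-02-25 → 2015-07-26.
2015-07-26 is a Sunday; with Sunday=0 that is 0.

0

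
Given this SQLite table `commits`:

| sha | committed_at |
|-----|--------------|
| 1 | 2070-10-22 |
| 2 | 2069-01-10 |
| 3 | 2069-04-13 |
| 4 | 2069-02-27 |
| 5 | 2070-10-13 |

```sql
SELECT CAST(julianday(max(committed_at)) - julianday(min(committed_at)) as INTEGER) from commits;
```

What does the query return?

650

MIN = 2069-01-10, MAX = 2070-10-22.
21 days remain in January 2069 after the 10th (31 − 10).
Full months from February 2069 through September 2070 contribute their day counts.
Then 22 days into October 2070.
Total: 21 + 28 + 31 + 30 + 31 + 30 + 31 + 31 + 30 + 31 + 30 + 31 + 31 + 28 + 31 + 30 + 31 + 30 + 31 + 31 + 30 + 22 = 650.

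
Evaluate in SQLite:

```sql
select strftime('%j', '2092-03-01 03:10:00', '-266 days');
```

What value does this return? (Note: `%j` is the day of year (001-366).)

First apply '-266 days': 2092-03-01 03:10:00 → 2091-06-09 03:10:00.
Day-of-year for 2091-06-09: days since 2091-01-01 inclusive = 160, zero-padded to 160.

160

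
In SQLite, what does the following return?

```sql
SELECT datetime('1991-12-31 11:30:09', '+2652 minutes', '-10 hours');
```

1992-01-01 21:42:09

2652 minutes = 44h 12m; +2652 minutes from 1991-12-31 11:30:09 is 1992-01-02 07:42:09 (crosses midnight).
-10 hours from 1992-01-02 07:42:09 is 1992-01-01 21:42:09 (crosses midnight).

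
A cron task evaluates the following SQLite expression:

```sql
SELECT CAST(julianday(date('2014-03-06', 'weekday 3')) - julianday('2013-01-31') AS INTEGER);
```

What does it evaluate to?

405

`weekday 3` advances to the next Wednesday; 2014-03-06 is a Thursday, so it moves forward to 2014-03-12.
0 days remain in January 2013 after the 31st (31 − 31).
Full months from February 2013 through February 2014 contribute their day counts.
Then 12 days into March 2014.
Total: 0 + 28 + 31 + 30 + 31 + 30 + 31 + 31 + 30 + 31 + 30 + 31 + 31 + 28 + 12 = 405.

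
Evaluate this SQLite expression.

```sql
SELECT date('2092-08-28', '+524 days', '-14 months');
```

Applying '+524 days' to 2092-08-28: counting 524 days forward gives 2094-02-03.
Adding -14 months to 2094-02-03 gives 2092-12-03.

2092-12-03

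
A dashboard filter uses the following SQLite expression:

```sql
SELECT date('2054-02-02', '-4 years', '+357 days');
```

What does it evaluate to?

Adding -4 years to 2054-02-02 gives 2050-02-02.
Applying '+357 days' to 2050-02-02: counting 357 days forward gives 2051-01-25.

2051-01-25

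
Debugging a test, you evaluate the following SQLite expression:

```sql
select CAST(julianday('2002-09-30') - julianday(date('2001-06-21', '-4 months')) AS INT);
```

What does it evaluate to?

Adding -4 months to 2001-06-21 gives 2001-02-21.
7 days remain in February 2001 after the 21st (28 − 21).
Full months from March 2001 through August 2002 contribute their day counts.
Then 30 days into September 2002.
Total: 7 + 31 + 30 + 31 + 30 + 31 + 31 + 30 + 31 + 30 + 31 + 31 + 28 + 31 + 30 + 31 + 30 + 31 + 31 + 30 = 586.

586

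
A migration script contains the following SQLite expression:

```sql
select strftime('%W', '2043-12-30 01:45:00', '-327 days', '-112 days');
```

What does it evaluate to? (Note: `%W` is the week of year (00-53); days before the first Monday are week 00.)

41

First apply '-327 days', '-112 days': 2043-12-30 01:45:00 → 2042-10-17 01:45:00.
2042-10-17 is a Friday. SQLite's %W counts Mondays since the year started; the result is 41.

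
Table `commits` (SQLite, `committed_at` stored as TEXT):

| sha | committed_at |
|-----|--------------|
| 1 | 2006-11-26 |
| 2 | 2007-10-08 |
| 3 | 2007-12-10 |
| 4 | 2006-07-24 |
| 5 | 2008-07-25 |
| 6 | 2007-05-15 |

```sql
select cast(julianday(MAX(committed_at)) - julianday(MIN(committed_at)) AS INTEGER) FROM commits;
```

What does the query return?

732

MIN = 2006-07-24, MAX = 2008-07-25.
7 days remain in July 2006 after the 24th (31 − 24).
Full months from August 2006 through June 2008 contribute their day counts.
Then 25 days into July 2008.
Total: 7 + 31 + 30 + 31 + 30 + 31 + 31 + 28 + 31 + 30 + 31 + 30 + 31 + 31 + 30 + 31 + 30 + 31 + 31 + 29 + 31 + 30 + 31 + 30 + 25 = 732.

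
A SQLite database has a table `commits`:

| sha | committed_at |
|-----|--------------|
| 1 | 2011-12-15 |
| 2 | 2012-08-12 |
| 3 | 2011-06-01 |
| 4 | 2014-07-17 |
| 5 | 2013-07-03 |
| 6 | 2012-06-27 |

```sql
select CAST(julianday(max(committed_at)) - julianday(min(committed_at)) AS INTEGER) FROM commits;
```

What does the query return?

1142

MIN = 2011-06-01, MAX = 2014-07-17.
29 days remain in June 2011 after the 1st (30 − 1).
Full months from July 2011 through June 2014 contribute their day counts.
Then 17 days into July 2014.
Total: 29 + 31 + 31 + 30 + 31 + 30 + 31 + 31 + 29 + 31 + 30 + 31 + 30 + 31 + 31 + 30 + 31 + 30 + 31 + 31 + 28 + 31 + 30 + 31 + 30 + 31 + 31 + 30 + 31 + 30 + 31 + 31 + 28 + 31 + 30 + 31 + 30 + 17 = 1142.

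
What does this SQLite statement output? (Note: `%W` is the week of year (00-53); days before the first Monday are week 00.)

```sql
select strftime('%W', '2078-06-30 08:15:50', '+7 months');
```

First apply '+7 months': 2078-06-30 08:15:50 → 2079-01-30 08:15:50.
2079-01-30 is a Monday. SQLite's %W counts Mondays since the year started; the result is 05.

05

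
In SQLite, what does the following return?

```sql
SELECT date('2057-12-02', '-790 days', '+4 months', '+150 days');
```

Applying '-790 days' to 2057-12-02: counting 790 days back gives 2055-10-04.
Adding +4 months to 2055-10-04 gives 2056-02-04.
Applying '+150 days' to 2056-02-04: counting 150 days forward gives 2056-07-03.

2056-07-03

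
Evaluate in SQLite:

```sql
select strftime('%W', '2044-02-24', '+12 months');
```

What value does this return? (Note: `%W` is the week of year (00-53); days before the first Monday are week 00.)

First apply '+12 months': 2044-02-24 → 2045-02-24.
2045-02-24 is a Friday. SQLite's %W counts Mondays since the year started; the result is 08.

08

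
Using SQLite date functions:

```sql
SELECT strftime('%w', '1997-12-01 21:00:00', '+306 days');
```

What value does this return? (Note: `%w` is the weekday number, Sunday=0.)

First apply '+306 days': 1997-12-01 21:00:00 → 1998-10-03 21:00:00.
1998-10-03 is a Saturday; with Sunday=0 that is 6.

6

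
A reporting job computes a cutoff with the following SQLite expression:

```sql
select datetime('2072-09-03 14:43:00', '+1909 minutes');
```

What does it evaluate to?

2072-09-04 22:32:00

1909 minutes = 31h 49m; +1909 minutes from 2072-09-03 14:43:00 is 2072-09-04 22:32:00 (crosses midnight).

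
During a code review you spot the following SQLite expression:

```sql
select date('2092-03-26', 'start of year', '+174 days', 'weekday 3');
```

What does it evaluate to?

`start of year` rewinds 2092-03-26 to 2092-01-01.
Applying '+174 days' to 2092-01-01: counting 174 days forward gives 2092-06-23.
`weekday 3` advances to the next Wednesday; 2092-06-23 is a Monday, so it moves forward to 2092-06-25.

2092-06-25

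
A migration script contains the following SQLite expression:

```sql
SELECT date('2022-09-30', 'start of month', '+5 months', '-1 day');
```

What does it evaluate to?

2023-01-31

`start of month` rewinds 2022-09-30 to 2022-09-01.
Adding +5 months to 2022-09-01 gives 2023-02-01.
Going back 1 day from 2023-02-01 reaches 2023-01-31 (last day of January, 31 days).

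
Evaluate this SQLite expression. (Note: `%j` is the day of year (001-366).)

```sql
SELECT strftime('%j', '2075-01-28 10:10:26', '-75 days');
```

First apply '-75 days': 2075-01-28 10:10:26 → 2074-11-14 10:10:26.
Day-of-year for 2074-11-14: days since 2074-01-01 inclusive = 318, zero-padded to 318.

318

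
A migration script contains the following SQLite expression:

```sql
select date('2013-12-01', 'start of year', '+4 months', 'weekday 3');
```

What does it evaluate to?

`start of year` rewinds 2013-12-01 to 2013-01-01.
Adding +4 months to 2013-01-01 gives 2013-05-01.
`weekday 3` advances to the next Wednesday; 2013-05-01 is already a Wednesday, so it stays at 2013-05-01.

2013-05-01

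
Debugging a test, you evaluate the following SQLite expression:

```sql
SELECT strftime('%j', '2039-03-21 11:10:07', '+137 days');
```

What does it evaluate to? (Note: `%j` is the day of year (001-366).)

217

First apply '+137 days': 2039-03-21 11:10:07 → 2039-08-05 11:10:07.
Day-of-year for 2039-08-05: days since 2039-01-01 inclusive = 217, zero-padded to 217.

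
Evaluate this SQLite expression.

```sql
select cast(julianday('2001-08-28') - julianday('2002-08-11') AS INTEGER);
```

3 days remain in August 2001 after the 28th (31 − 28).
Full months from September 2001 through July 2002 contribute their day counts.
Then 11 days into August 2002.
Total: 3 + 30 + 31 + 30 + 31 + 31 + 28 + 31 + 30 + 31 + 30 + 31 + 11 = 348.
The subtraction is earlier − later, so the result is −348 → -348.

-348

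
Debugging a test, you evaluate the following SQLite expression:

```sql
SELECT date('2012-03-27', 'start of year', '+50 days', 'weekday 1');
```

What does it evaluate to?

2012-02-20

`start of year` rewinds 2012-03-27 to 2012-01-01.
Applying '+50 days' to 2012-01-01: counting 50 days forward gives 2012-02-20.
`weekday 1` advances to the next Monday; 2012-02-20 is already a Monday, so it stays at 2012-02-20.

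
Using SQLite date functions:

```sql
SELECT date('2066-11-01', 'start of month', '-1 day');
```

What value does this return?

2066-10-31

`start of month` rewinds 2066-11-01 to 2066-11-01.
Going back 1 day from 2066-11-01 reaches 2066-10-31 (last day of October, 31 days).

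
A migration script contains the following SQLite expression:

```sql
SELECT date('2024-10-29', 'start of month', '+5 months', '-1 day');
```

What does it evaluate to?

`start of month` rewinds 2024-10-29 to 2024-10-01.
Adding +5 months to 2024-10-01 gives 2025-03-01.
Going back 1 day from 2025-03-01 reaches 2025-02-28 (last day of February, 28 days).

2025-02-28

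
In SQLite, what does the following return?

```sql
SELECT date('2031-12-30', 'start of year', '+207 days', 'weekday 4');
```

`start of year` rewinds 2031-12-30 to 2031-01-01.
Applying '+207 days' to 2031-01-01: counting 207 days forward gives 2031-07-27.
`weekday 4` advances to the next Thursday; 2031-07-27 is a Sunday, so it moves forward to 2031-07-31.

2031-07-31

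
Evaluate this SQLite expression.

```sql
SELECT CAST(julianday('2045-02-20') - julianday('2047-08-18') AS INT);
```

-909

8 days remain in February 2045 after the 20th (28 − 20).
Full months from March 2045 through July 2047 contribute their day counts.
Then 18 days into August 2047.
Total: 8 + 31 + 30 + 31 + 30 + 31 + 31 + 30 + 31 + 30 + 31 + 31 + 28 + 31 + 30 + 31 + 30 + 31 + 31 + 30 + 31 + 30 + 31 + 31 + 28 + 31 + 30 + 31 + 30 + 31 + 18 = 909.
The subtraction is earlier − later, so the result is −909 → -909.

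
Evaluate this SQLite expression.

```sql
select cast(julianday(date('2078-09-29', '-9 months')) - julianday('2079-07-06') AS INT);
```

-554

Adding -9 months to 2078-09-29 gives 2077-12-29.
2 days remain in December 2077 after the 29th (31 − 29).
Full months from January 2078 through June 2079 contribute their day counts.
Then 6 days into July 2079.
Total: 2 + 31 + 28 + 31 + 30 + 31 + 30 + 31 + 31 + 30 + 31 + 30 + 31 + 31 + 28 + 31 + 30 + 31 + 30 + 6 = 554.
The subtraction is earlier − later, so the result is −554 → -554.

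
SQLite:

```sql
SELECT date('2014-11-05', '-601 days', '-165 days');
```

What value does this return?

2012-09-30

Applying '-601 days' to 2014-11-05: counting 601 days back gives 2013-03-14.
Applying '-165 days' to 2013-03-14: counting 165 days back gives 2012-09-30.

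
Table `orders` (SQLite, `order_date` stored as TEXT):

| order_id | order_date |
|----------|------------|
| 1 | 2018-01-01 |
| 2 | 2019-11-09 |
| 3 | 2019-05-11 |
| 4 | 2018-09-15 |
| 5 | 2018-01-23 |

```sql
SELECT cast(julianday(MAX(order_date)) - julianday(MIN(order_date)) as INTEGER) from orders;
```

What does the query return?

MIN = 2018-01-01, MAX = 2019-11-09.
30 days remain in January 2018 after the 1st (31 − 1).
Full months from February 2018 through October 2019 contribute their day counts.
Then 9 days into November 2019.
Total: 30 + 28 + 31 + 30 + 31 + 30 + 31 + 31 + 30 + 31 + 30 + 31 + 31 + 28 + 31 + 30 + 31 + 30 + 31 + 31 + 30 + 31 + 9 = 677.

677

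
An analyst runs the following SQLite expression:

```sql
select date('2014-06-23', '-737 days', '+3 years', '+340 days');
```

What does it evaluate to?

2016-05-21

Applying '-737 days' to 2014-06-23: counting 737 days back gives 2012-06-16.
Adding +3 years to 2012-06-16 gives 2015-06-16.
Applying '+340 days' to 2015-06-16: counting 340 days forward gives 2016-05-21.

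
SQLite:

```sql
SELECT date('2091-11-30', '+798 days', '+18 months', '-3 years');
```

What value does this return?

2092-08-05

Applying '+798 days' to 2091-11-30: counting 798 days forward gives 2094-02-05.
Adding +18 months to 2094-02-05 gives 2095-08-05.
Adding -3 years to 2095-08-05 gives 2092-08-05.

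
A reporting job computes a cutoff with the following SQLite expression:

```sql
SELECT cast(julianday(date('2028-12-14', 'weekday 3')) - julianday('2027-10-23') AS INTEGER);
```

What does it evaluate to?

424

`weekday 3` advances to the next Wednesday; 2028-12-14 is a Thursday, so it moves forward to 2028-12-20.
8 days remain in October 2027 after the 23rd (31 − 23).
Full months from November 2027 through November 2028 contribute their day counts.
Then 20 days into December 2028.
Total: 8 + 30 + 31 + 31 + 29 + 31 + 30 + 31 + 30 + 31 + 31 + 30 + 31 + 30 + 20 = 424.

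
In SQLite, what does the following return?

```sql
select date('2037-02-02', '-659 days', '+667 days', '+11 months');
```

Applying '-659 days' to 2037-02-02: counting 659 days back gives 2035-04-15.
Applying '+667 days' to 2035-04-15: counting 667 days forward gives 2037-02-10.
Adding +11 months to 2037-02-10 gives 2038-01-10.

2038-01-10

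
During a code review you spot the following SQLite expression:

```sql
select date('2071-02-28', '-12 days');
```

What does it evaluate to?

Going back 12 days within February lands on 2071-02-16.

2071-02-16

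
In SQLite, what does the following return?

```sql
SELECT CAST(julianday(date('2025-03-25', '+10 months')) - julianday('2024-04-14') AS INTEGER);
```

651

Adding +10 months to 2025-03-25 gives 2026-01-25.
16 days remain in April 2024 after the 14th (30 − 14).
Full months from May 2024 through December 2025 contribute their day counts.
Then 25 days into January 2026.
Total: 16 + 31 + 30 + 31 + 31 + 30 + 31 + 30 + 31 + 31 + 28 + 31 + 30 + 31 + 30 + 31 + 31 + 30 + 31 + 30 + 31 + 25 = 651.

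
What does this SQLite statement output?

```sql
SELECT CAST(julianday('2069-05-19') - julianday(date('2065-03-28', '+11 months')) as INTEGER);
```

Adding +11 months to 2065-03-28 gives 2066-02-28.
0 days remain in February 2066 after the 28th (28 − 28).
Full months from March 2066 through April 2069 contribute their day counts.
Then 19 days into May 2069.
Total: 0 + 31 + 30 + 31 + 30 + 31 + 31 + 30 + 31 + 30 + 31 + 31 + 28 + 31 + 30 + 31 + 30 + 31 + 31 + 30 + 31 + 30 + 31 + 31 + 29 + 31 + 30 + 31 + 30 + 31 + 31 + 30 + 31 + 30 + 31 + 31 + 28 + 31 + 30 + 19 = 1176.

1176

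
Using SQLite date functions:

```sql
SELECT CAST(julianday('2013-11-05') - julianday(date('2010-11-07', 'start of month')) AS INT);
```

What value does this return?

1100

`start of month` rewinds 2010-11-07 to 2010-11-01.
29 days remain in November 2010 after the 1st (30 − 1).
Full months from December 2010 through October 2013 contribute their day counts.
Then 5 days into November 2013.
Total: 29 + 31 + 31 + 28 + 31 + 30 + 31 + 30 + 31 + 31 + 30 + 31 + 30 + 31 + 31 + 29 + 31 + 30 + 31 + 30 + 31 + 31 + 30 + 31 + 30 + 31 + 31 + 28 + 31 + 30 + 31 + 30 + 31 + 31 + 30 + 31 + 5 = 1100.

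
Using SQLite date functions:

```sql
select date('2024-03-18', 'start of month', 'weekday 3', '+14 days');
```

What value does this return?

2024-03-20

`start of month` rewinds 2024-03-18 to 2024-03-01.
`weekday 3` advances to the next Wednesday; 2024-03-01 is a Friday, so it moves forward to 2024-03-06.
Advancing 14 more days within March lands on 2024-03-20.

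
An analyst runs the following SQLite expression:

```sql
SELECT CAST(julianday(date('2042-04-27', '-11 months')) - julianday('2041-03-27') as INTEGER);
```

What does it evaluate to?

Adding -11 months to 2042-04-27 gives 2041-05-27.
4 days remain in March 2041 after the 27th (31 − 27).
April 2041: 30 days.
Then 27 days into May 2041.
Total: 4 + 30 + 27 = 61.

61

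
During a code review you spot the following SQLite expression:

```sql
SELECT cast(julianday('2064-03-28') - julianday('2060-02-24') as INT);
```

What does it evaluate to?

1494

5 days remain in February 2060 after the 24th (29 − 24).
Full months from March 2060 through February 2064 contribute their day counts.
Then 28 days into March 2064.
Total: 5 + 31 + 30 + 31 + 30 + 31 + 31 + 30 + 31 + 30 + 31 + 31 + 28 + 31 + 30 + 31 + 30 + 31 + 31 + 30 + 31 + 30 + 31 + 31 + 28 + 31 + 30 + 31 + 30 + 31 + 31 + 30 + 31 + 30 + 31 + 31 + 28 + 31 + 30 + 31 + 30 + 31 + 31 + 30 + 31 + 30 + 31 + 31 + 29 + 28 = 1494.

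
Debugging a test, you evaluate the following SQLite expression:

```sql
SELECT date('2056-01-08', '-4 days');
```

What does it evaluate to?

Going back 4 days within January lands on 2056-01-04.

2056-01-04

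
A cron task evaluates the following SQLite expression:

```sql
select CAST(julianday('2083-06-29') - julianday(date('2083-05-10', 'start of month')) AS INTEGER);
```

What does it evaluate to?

59

`start of month` rewinds 2083-05-10 to 2083-05-01.
30 days remain in May 2083 after the 1st (31 − 1).
Then 29 days into June 2083.
Total: 30 + 29 = 59.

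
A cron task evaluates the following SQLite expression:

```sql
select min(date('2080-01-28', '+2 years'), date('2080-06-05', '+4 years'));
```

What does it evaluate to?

2082-01-28

date('2080-01-28', '+2 years') → 2082-01-28.
date('2080-06-05', '+4 years') → 2084-06-05.
Earlier of the two is 2082-01-28.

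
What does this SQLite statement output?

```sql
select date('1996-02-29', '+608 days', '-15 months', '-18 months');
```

1995-01-29

Applying '+608 days' to 1996-02-29: counting 608 days forward gives 1997-10-29.
Adding -15 months to 1997-10-29 gives 1996-07-29.
Adding -18 months to 1996-07-29 gives 1995-01-29.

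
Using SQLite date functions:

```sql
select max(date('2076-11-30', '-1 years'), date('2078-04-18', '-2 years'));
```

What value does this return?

2076-04-18

date('2076-11-30', '-1 years') → 2075-11-30.
date('2078-04-18', '-2 years') → 2076-04-18.
Later of the two is 2076-04-18.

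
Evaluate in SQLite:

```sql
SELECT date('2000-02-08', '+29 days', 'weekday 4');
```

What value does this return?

2000-03-09

February 2000 has 29 days; 21 remain after the 8th, so 22 days reach 2000-03-01.
Advancing 7 more days within March lands on 2000-03-08.
`weekday 4` advances to the next Thursday; 2000-03-08 is a Wednesday, so it moves forward to 2000-03-09.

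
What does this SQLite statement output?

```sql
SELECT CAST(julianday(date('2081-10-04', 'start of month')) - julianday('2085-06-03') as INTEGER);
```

-1341

`start of month` rewinds 2081-10-04 to 2081-10-01.
30 days remain in October 2081 after the 1st (31 − 1).
Full months from November 2081 through May 2085 contribute their day counts.
Then 3 days into June 2085.
Total: 30 + 30 + 31 + 31 + 28 + 31 + 30 + 31 + 30 + 31 + 31 + 30 + 31 + 30 + 31 + 31 + 28 + 31 + 30 + 31 + 30 + 31 + 31 + 30 + 31 + 30 + 31 + 31 + 29 + 31 + 30 + 31 + 30 + 31 + 31 + 30 + 31 + 30 + 31 + 31 + 28 + 31 + 30 + 31 + 3 = 1341.
The subtraction is earlier − later, so the result is −1341 → -1341.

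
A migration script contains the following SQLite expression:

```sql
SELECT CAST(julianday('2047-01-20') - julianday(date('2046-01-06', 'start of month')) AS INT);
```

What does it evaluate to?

384

`start of month` rewinds 2046-01-06 to 2046-01-01.
30 days remain in January 2046 after the 1st (31 − 1).
Full months from February 2046 through December 2046 contribute their day counts.
Then 20 days into January 2047.
Total: 30 + 28 + 31 + 30 + 31 + 30 + 31 + 31 + 30 + 31 + 30 + 31 + 20 = 384.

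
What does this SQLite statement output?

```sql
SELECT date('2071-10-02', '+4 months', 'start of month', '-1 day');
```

2072-01-31

Adding +4 months to 2071-10-02 gives 2072-02-02.
`start of month` rewinds 2072-02-02 to 2072-02-01.
Going back 1 day from 2072-02-01 reaches 2072-01-31 (last day of January, 31 days).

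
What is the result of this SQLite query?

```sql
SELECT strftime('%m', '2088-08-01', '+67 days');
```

10

First apply '+67 days': 2088-08-01 → 2088-10-07.
`%m` extracts the 2-digit month (01-12): 10.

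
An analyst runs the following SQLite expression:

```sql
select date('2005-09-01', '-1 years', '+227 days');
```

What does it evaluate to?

Adding -1 year to 2005-09-01 gives 2004-09-01.
Applying '+227 days' to 2004-09-01: counting 227 days forward gives 2005-04-16.

2005-04-16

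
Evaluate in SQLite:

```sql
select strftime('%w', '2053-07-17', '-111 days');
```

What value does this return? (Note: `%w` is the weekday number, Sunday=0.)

5

First apply '-111 days': 2053-07-17 → 2053-03-28.
2053-03-28 is a Friday; with Sunday=0 that is 5.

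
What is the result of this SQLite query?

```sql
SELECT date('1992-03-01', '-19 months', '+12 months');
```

Adding -19 months to 1992-03-01 gives 1990-08-01.
Adding +12 months to 1990-08-01 gives 1991-08-01.

1991-08-01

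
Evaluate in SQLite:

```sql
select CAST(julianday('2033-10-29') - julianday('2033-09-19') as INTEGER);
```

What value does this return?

40

11 days remain in September 2033 after the 19th (30 − 19).
Then 29 days into October 2033.
Total: 11 + 29 = 40.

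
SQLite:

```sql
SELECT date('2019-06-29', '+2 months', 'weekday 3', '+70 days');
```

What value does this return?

2019-11-13

Adding +2 months to 2019-06-29 gives 2019-08-29.
`weekday 3` advances to the next Wednesday; 2019-08-29 is a Thursday, so it moves forward to 2019-09-04.
Applying '+70 days' to 2019-09-04: counting 70 days forward gives 2019-11-13.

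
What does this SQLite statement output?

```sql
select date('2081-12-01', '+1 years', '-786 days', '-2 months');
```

Adding +1 year to 2081-12-01 gives 2082-12-01.
Applying '-786 days' to 2082-12-01: counting 786 days back gives 2080-10-06.
Adding -2 months to 2080-10-06 gives 2080-08-06.

2080-08-06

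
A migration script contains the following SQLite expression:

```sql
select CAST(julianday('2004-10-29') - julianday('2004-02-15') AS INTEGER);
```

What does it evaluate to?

257

14 days remain in February 2004 after the 15th (29 − 15).
Full months from March 2004 through September 2004 contribute their day counts.
Then 29 days into October 2004.
Total: 14 + 31 + 30 + 31 + 30 + 31 + 31 + 30 + 29 = 257.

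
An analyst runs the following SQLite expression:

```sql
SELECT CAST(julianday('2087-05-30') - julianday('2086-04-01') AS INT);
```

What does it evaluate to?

29 days remain in April 2086 after the 1st (30 − 1).
Full months from May 2086 through April 2087 contribute their day counts.
Then 30 days into May 2087.
Total: 29 + 31 + 30 + 31 + 31 + 30 + 31 + 30 + 31 + 31 + 28 + 31 + 30 + 30 = 424.

424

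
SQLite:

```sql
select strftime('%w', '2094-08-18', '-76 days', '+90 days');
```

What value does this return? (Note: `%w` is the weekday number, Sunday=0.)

3

First apply '-76 days', '+90 days': 2094-08-18 → 2094-09-01.
2094-09-01 is a Wednesday; with Sunday=0 that is 3.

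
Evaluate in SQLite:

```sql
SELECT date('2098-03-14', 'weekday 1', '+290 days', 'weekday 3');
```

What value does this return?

2099-01-07

`weekday 1` advances to the next Monday; 2098-03-14 is a Friday, so it moves forward to 2098-03-17.
Applying '+290 days' to 2098-03-17: counting 290 days forward gives 2099-01-01.
`weekday 3` advances to the next Wednesday; 2099-01-01 is a Thursday, so it moves forward to 2099-01-07.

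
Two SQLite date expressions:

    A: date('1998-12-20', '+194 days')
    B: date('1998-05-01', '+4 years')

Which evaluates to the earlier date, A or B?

A = 1999-07-02.
B = 2002-05-01.
A is earlier.

A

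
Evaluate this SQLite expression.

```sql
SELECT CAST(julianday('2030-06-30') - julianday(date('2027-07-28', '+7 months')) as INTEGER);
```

Adding +7 months to 2027-07-28 gives 2028-02-28.
1 day remains in February 2028 after the 28th (29 − 28).
Full months from March 2028 through May 2030 contribute their day counts.
Then 30 days into June 2030.
Total: 1 + 31 + 30 + 31 + 30 + 31 + 31 + 30 + 31 + 30 + 31 + 31 + 28 + 31 + 30 + 31 + 30 + 31 + 31 + 30 + 31 + 30 + 31 + 31 + 28 + 31 + 30 + 31 + 30 = 853.

853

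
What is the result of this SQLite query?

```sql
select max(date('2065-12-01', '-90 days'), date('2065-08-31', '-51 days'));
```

date('2065-12-01', '-90 days') → 2065-09-02.
date('2065-08-31', '-51 days') → 2065-07-11.
Later of the two is 2065-09-02.

2065-09-02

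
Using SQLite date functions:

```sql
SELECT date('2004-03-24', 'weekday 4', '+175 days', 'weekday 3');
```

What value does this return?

`weekday 4` advances to the next Thursday; 2004-03-24 is a Wednesday, so it moves forward to 2004-03-25.
Applying '+175 days' to 2004-03-25: counting 175 days forward gives 2004-09-16.
`weekday 3` advances to the next Wednesday; 2004-09-16 is a Thursday, so it moves forward to 2004-09-22.

2004-09-22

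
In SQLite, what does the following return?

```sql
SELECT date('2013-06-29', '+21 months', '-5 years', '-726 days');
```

2008-04-02

Adding +21 months to 2013-06-29 gives 2015-03-29.
Adding -5 years to 2015-03-29 gives 2010-03-29.
Applying '-726 days' to 2010-03-29: counting 726 days back gives 2008-04-02.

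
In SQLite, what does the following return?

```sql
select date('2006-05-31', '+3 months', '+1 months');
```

Adding +3 months to 2006-05-31 gives 2006-08-31.
Adding +1 month to 2006-08-31 targets 2006-09-31. September 2006 has only 30 days, so SQLite normalizes the 1-day overflow forward to 2006-10-01.

2006-10-01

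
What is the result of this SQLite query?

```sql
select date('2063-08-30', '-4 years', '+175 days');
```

Adding -4 years to 2063-08-30 gives 2059-08-30.
Applying '+175 days' to 2059-08-30: counting 175 days forward gives 2060-02-21.

2060-02-21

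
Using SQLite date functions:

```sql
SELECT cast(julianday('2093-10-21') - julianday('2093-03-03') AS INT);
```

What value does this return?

28 days remain in March 2093 after the 3rd (31 − 3).
Full months from April 2093 through September 2093 contribute their day counts.
Then 21 days into October 2093.
Total: 28 + 30 + 31 + 30 + 31 + 31 + 30 + 21 = 232.

232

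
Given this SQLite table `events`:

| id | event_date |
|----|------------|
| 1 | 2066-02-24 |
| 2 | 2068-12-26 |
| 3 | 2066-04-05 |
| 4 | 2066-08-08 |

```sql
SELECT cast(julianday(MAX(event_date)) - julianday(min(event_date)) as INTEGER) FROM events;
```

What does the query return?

1036

MIN = 2066-02-24, MAX = 2068-12-26.
4 days remain in February 2066 after the 24th (28 − 24).
Full months from March 2066 through November 2068 contribute their day counts.
Then 26 days into December 2068.
Total: 4 + 31 + 30 + 31 + 30 + 31 + 31 + 30 + 31 + 30 + 31 + 31 + 28 + 31 + 30 + 31 + 30 + 31 + 31 + 30 + 31 + 30 + 31 + 31 + 29 + 31 + 30 + 31 + 30 + 31 + 31 + 30 + 31 + 30 + 26 = 1036.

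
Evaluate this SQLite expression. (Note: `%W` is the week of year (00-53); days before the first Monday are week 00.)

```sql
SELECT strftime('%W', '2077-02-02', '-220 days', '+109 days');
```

First apply '-220 days', '+109 days': 2077-02-02 → 2076-10-14.
2076-10-14 is a Wednesday. SQLite's %W counts Mondays since the year started; the result is 41.

41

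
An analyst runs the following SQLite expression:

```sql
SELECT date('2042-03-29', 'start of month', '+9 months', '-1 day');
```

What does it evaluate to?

`start of month` rewinds 2042-03-29 to 2042-03-01.
Adding +9 months to 2042-03-01 gives 2042-12-01.
Going back 1 day from 2042-12-01 reaches 2042-11-30 (last day of November, 30 days).

2042-11-30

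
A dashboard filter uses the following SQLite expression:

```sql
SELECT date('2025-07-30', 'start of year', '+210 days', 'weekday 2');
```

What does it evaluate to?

`start of year` rewinds 2025-07-30 to 2025-01-01.
Applying '+210 days' to 2025-01-01: counting 210 days forward gives 2025-07-30.
`weekday 2` advances to the next Tuesday; 2025-07-30 is a Wednesday, so it moves forward to 2025-08-05.

2025-08-05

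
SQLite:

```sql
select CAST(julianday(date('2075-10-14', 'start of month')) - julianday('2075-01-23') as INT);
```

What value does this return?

`start of month` rewinds 2075-10-14 to 2075-10-01.
8 days remain in January 2075 after the 23rd (31 − 23).
Full months from February 2075 through September 2075 contribute their day counts.
Then 1 day into October 2075.
Total: 8 + 28 + 31 + 30 + 31 + 30 + 31 + 31 + 30 + 1 = 251.

251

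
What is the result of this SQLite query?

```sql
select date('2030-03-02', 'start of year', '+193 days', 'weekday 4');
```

2030-07-18

`start of year` rewinds 2030-03-02 to 2030-01-01.
Applying '+193 days' to 2030-01-01: counting 193 days forward gives 2030-07-13.
`weekday 4` advances to the next Thursday; 2030-07-13 is a Saturday, so it moves forward to 2030-07-18.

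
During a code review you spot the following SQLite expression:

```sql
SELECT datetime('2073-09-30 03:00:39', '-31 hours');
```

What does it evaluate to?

2073-09-28 20:00:39

-31 hours from 2073-09-30 03:00:39 is 2073-09-28 20:00:39 (crosses midnight).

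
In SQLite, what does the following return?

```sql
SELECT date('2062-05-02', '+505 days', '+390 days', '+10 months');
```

Applying '+505 days' to 2062-05-02: counting 505 days forward gives 2063-09-19.
Applying '+390 days' to 2063-09-19: counting 390 days forward gives 2064-10-13.
Adding +10 months to 2064-10-13 gives 2065-08-13.

2065-08-13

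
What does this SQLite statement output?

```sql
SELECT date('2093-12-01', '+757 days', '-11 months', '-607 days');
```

2093-05-31

Applying '+757 days' to 2093-12-01: counting 757 days forward gives 2095-12-28.
Adding -11 months to 2095-12-28 gives 2095-01-28.
Applying '-607 days' to 2095-01-28: counting 607 days back gives 2093-05-31.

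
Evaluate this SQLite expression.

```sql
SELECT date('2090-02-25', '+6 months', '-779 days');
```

Adding +6 months to 2090-02-25 gives 2090-08-25.
Applying '-779 days' to 2090-08-25: counting 779 days back gives 2088-07-07.

2088-07-07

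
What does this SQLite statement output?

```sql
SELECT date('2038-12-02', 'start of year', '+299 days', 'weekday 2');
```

2038-11-02

`start of year` rewinds 2038-12-02 to 2038-01-01.
Applying '+299 days' to 2038-01-01: counting 299 days forward gives 2038-10-27.
`weekday 2` advances to the next Tuesday; 2038-10-27 is a Wednesday, so it moves forward to 2038-11-02.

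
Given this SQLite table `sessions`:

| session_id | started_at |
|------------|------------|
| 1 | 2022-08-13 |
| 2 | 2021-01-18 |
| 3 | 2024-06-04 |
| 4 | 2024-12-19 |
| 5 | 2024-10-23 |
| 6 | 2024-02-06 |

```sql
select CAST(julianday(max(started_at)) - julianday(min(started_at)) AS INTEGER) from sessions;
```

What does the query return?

1431

MIN = 2021-01-18, MAX = 2024-12-19.
13 days remain in January 2021 after the 18th (31 − 18).
Full months from February 2021 through November 2024 contribute their day counts.
Then 19 days into December 2024.
Total: 13 + 28 + 31 + 30 + 31 + 30 + 31 + 31 + 30 + 31 + 30 + 31 + 31 + 28 + 31 + 30 + 31 + 30 + 31 + 31 + 30 + 31 + 30 + 31 + 31 + 28 + 31 + 30 + 31 + 30 + 31 + 31 + 30 + 31 + 30 + 31 + 31 + 29 + 31 + 30 + 31 + 30 + 31 + 31 + 30 + 31 + 30 + 19 = 1431.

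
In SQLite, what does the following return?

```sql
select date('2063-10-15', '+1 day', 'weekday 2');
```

2063-10-16

Advancing 1 more day within October lands on 2063-10-16.
`weekday 2` advances to the next Tuesday; 2063-10-16 is already a Tuesday, so it stays at 2063-10-16.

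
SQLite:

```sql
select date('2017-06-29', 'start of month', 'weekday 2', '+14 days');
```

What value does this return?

`start of month` rewinds 2017-06-29 to 2017-06-01.
`weekday 2` advances to the next Tuesday; 2017-06-01 is a Thursday, so it moves forward to 2017-06-06.
Advancing 14 more days within June lands on 2017-06-20.

2017-06-20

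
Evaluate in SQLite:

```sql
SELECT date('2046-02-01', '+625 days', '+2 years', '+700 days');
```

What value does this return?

Applying '+625 days' to 2046-02-01: counting 625 days forward gives 2047-10-19.
Adding +2 years to 2047-10-19 gives 2049-10-19.
Applying '+700 days' to 2049-10-19: counting 700 days forward gives 2051-09-19.

2051-09-19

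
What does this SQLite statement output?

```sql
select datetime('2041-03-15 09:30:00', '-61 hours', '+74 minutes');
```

2041-03-12 21:44:00

-61 hours from 2041-03-15 09:30:00 is 2041-03-12 20:30:00 (crosses midnight).
74 minutes = 1h 14m; +74 minutes from 2041-03-12 20:30:00 is 2041-03-12 21:44:00.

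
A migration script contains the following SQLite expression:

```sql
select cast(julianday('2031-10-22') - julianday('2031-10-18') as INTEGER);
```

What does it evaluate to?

4

Both dates are in October 2031: 22 − 18 = 4.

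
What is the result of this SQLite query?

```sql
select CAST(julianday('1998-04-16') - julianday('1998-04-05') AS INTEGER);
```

Both dates are in April 1998: 16 − 5 = 11.

11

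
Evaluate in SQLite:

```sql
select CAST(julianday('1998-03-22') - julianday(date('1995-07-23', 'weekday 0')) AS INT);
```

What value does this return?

973

`weekday 0` advances to the next Sunday; 1995-07-23 is already a Sunday, so it stays at 1995-07-23.
8 days remain in July 1995 after the 23rd (31 − 23).
Full months from August 1995 through February 1998 contribute their day counts.
Then 22 days into March 1998.
Total: 8 + 31 + 30 + 31 + 30 + 31 + 31 + 29 + 31 + 30 + 31 + 30 + 31 + 31 + 30 + 31 + 30 + 31 + 31 + 28 + 31 + 30 + 31 + 30 + 31 + 31 + 30 + 31 + 30 + 31 + 31 + 28 + 22 = 973.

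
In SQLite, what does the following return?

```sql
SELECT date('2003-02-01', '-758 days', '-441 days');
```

Applying '-758 days' to 2003-02-01: counting 758 days back gives 2001-01-04.
Applying '-441 days' to 2001-01-04: counting 441 days back gives 1999-10-21.

1999-10-21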